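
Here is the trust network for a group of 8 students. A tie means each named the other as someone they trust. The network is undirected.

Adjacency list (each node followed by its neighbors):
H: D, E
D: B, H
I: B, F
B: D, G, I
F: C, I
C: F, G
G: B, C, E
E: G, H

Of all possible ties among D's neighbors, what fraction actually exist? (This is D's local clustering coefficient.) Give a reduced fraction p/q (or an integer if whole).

0

D's neighbors: B and H (k = 2).
Possible neighbor pairs: C(2,2) = 1. Edges among them: none → e = 0.
Clustering(D) = 0/1.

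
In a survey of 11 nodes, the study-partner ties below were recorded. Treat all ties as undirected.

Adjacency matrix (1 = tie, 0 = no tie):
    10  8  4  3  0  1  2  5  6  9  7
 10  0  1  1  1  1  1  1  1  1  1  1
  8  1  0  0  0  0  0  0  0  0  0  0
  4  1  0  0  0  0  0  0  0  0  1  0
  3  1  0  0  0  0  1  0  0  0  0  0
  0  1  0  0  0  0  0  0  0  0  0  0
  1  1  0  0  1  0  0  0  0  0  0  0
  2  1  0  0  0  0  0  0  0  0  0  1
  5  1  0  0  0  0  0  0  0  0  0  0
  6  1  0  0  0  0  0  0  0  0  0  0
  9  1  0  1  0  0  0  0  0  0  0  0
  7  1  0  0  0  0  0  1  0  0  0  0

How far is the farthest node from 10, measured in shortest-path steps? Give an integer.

1

Distances from 10: 0:1, 1:1, 2:1, 3:1, 4:1, 5:1, 6:1, 7:1, 8:1, 9:1.
The largest is 1 (to 8, 4, 3, 0, 1, 2, 5, 6, 9, and 7), so the eccentricity of 10 is 1.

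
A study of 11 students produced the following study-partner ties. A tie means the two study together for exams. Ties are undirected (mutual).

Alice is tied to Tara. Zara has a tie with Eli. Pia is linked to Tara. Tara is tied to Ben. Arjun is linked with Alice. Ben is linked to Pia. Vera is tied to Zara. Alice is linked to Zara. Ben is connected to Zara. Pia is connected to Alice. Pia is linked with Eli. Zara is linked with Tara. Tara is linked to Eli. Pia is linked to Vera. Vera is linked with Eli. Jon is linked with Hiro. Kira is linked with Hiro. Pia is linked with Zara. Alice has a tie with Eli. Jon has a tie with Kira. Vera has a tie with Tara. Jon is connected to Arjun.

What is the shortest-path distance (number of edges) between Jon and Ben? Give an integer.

One shortest route is Jon – Arjun – Alice – Tara – Ben, which uses 4 edges, and at distance 3 from Jon we only reach {Eli, Pia, Tara, Zara}, which does not include Ben. So d(Jon,Ben) = 4.

4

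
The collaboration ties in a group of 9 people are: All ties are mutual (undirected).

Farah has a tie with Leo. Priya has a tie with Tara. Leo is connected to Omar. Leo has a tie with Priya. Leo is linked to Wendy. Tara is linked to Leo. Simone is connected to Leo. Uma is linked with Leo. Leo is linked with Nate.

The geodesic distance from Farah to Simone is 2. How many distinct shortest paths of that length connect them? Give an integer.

The shortest distance is 2, and the only length-2 path is Farah–Leo–Simone. So there is exactly 1 shortest path.

1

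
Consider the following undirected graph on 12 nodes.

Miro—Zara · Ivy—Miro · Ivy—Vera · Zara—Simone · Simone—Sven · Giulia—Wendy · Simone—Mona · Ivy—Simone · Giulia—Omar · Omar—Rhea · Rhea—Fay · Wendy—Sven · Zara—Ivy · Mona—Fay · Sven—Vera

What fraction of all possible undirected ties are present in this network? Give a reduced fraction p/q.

5/22

There are 15 edges and 12 nodes, so the maximum possible is C(12,2) = 66.
Density = 15/66 = 5/22.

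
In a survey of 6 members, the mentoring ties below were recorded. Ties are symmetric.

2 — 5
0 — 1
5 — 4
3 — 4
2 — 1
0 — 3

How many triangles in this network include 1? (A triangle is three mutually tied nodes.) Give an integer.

0

1's neighbors are 0 and 2, but none of them are tied to each other, so no triangle contains 1.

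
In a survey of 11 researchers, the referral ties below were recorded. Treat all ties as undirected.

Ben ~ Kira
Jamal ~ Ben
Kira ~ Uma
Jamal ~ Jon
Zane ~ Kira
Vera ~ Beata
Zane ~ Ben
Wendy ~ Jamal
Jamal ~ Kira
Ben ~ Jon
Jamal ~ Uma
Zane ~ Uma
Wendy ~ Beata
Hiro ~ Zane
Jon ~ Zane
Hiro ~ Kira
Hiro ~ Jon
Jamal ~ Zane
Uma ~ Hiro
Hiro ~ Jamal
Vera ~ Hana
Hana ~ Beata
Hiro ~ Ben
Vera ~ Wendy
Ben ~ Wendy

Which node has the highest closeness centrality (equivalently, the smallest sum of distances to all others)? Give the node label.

Jamal

Farness (sum of distances to all others) for each node — Beata:22, Ben:15, Hana:30, Hiro:18, Jamal:14, Jon:20, Kira:19, Uma:20, Vera:22, Wendy:16, Zane:18.
The smallest farness is 14, for Jamal, so Jamal has the highest closeness.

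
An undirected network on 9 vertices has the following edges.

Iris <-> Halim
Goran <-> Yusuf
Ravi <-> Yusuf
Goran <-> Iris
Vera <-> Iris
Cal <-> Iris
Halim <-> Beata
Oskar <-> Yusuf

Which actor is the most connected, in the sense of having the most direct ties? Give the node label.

Degrees — Beata:1, Cal:1, Goran:2, Halim:2, Iris:4, Oskar:1, Ravi:1, Vera:1, Yusuf:3.
The maximum is 4, attained only by Iris.

Iris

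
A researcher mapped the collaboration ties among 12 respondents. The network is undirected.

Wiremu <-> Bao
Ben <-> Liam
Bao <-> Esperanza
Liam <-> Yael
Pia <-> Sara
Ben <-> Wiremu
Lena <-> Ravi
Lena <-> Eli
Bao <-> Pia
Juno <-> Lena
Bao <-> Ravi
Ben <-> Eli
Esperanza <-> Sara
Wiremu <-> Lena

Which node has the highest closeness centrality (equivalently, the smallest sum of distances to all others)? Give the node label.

Wiremu

Farness (sum of distances to all others) for each node — Bao:23, Ben:25, Eli:29, Esperanza:31, Juno:35, Lena:25, Liam:33, Pia:31, Ravi:27, Sara:39, Wiremu:21, Yael:43.
The smallest farness is 21, for Wiremu, so Wiremu has the highest closeness.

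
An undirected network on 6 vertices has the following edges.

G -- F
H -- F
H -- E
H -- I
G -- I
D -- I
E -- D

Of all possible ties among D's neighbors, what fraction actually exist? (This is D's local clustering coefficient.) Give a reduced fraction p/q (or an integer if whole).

D's neighbors: E and I (k = 2).
Possible neighbor pairs: C(2,2) = 1. Edges among them: none → e = 0.
Clustering(D) = 0/1.

0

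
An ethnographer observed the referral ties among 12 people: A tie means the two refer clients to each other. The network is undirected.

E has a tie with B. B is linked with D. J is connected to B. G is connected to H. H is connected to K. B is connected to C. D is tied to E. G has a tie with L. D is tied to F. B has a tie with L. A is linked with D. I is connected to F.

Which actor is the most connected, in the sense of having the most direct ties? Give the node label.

B

Degrees — A:1, B:5, C:1, D:4, E:2, F:2, G:2, H:2, I:1, J:1, K:1, L:2.
The maximum is 5, attained only by B.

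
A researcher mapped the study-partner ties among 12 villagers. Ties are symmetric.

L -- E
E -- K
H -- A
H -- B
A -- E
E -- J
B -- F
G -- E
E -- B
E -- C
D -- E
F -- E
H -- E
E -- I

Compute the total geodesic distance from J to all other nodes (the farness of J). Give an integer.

Distances from J: A:2, B:2, C:2, D:2, E:1, F:2, G:2, H:2, I:2, K:2, L:2.
Sum = 2 + 2 + 2 + 2 + 1 + 2 + 2 + 2 + 2 + 2 + 2 = 21.

21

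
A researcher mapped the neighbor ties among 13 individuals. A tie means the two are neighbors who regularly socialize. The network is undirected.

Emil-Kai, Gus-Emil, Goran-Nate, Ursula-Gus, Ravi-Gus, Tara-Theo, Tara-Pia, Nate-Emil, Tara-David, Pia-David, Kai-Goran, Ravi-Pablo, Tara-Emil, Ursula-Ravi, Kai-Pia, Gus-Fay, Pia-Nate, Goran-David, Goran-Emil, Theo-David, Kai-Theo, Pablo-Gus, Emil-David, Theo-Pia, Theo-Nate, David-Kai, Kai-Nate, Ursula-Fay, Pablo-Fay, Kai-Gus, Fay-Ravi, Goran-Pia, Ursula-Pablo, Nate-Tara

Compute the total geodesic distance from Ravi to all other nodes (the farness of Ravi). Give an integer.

26

Distances from Ravi: David:3, Emil:2, Fay:1, Goran:3, Gus:1, Kai:2, Nate:3, Pablo:1, Pia:3, Tara:3, Theo:3, Ursula:1.
Sum = 3 + 2 + 1 + 3 + 1 + 2 + 3 + 1 + 3 + 3 + 3 + 1 = 26.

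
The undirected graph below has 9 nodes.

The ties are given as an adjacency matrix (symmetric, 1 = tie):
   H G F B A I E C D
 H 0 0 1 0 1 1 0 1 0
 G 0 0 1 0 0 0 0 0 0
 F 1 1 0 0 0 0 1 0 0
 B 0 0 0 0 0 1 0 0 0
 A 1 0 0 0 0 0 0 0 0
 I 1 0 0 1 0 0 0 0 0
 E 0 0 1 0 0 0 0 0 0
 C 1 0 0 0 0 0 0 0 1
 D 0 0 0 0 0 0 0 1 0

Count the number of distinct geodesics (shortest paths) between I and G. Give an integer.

1

The shortest distance is 3, and the only length-3 path is I–H–F–G. So there is exactly 1 shortest path.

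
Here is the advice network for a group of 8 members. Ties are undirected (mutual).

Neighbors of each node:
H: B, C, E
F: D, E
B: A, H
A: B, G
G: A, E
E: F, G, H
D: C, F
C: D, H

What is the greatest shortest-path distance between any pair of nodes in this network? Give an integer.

Eccentricity of each node (its greatest distance to any other): A:4, B:3, C:3, D:4, E:2, F:3, G:3, H:2.
The maximum eccentricity is 4, realized for instance by the pair D–A via D – C – H – B – A. So the diameter is 4.

4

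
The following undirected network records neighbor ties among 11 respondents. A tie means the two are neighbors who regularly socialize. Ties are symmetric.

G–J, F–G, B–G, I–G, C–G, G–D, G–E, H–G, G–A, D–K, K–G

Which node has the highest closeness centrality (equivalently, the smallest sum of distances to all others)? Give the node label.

Farness (sum of distances to all others) for each node — A:19, B:19, C:19, D:18, E:19, F:19, G:10, H:19, I:19, J:19, K:18.
The smallest farness is 10, for G, so G has the highest closeness.

G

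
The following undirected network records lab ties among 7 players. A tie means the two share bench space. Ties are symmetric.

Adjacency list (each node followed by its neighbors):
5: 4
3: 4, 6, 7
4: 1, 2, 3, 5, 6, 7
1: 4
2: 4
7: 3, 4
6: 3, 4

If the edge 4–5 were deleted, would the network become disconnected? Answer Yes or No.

Yes

Without the 4–5 edge there is no alternate route between 4 and 5, so the network disconnects. It is a bridge.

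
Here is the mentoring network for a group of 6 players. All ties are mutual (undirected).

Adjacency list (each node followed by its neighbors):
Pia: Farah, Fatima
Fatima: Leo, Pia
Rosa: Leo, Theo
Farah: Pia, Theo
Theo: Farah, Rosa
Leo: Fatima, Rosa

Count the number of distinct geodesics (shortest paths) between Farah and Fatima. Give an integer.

The shortest distance is 2, and the only length-2 path is Farah–Pia–Fatima. So there is exactly 1 shortest path.

1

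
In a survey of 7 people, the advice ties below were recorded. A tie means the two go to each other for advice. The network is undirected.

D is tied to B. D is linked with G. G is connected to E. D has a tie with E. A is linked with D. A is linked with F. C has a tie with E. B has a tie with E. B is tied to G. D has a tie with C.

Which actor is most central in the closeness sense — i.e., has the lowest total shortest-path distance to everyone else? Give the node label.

D

Farness (sum of distances to all others) for each node — A:10, B:10, C:11, D:7, E:9, F:15, G:10.
The smallest farness is 7, for D, so D has the highest closeness.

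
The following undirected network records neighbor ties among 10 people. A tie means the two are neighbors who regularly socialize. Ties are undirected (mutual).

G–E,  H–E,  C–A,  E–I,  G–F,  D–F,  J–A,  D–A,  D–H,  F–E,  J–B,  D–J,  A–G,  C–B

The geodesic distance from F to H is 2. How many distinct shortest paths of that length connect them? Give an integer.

2

The shortest distance is 2. The length-2 paths are: F–E–H; F–D–H.
That gives 2 distinct shortest paths.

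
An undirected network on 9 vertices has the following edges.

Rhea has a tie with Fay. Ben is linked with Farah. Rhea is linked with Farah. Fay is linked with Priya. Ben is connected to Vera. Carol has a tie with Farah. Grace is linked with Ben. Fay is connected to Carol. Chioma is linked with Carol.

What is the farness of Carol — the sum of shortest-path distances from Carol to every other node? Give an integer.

15

Distances from Carol: Ben:2, Chioma:1, Farah:1, Fay:1, Grace:3, Priya:2, Rhea:2, Vera:3.
Sum = 2 + 1 + 1 + 1 + 3 + 2 + 2 + 3 = 15.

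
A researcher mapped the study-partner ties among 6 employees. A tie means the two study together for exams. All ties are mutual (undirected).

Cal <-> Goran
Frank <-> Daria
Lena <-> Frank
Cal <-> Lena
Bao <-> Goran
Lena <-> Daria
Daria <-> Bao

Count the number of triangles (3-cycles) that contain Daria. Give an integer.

1

Daria's neighbors: Bao, Frank, and Lena.
Neighbor pairs that are themselves tied: Daria–Frank–Lena. Each forms one triangle with Daria, for 1 in total.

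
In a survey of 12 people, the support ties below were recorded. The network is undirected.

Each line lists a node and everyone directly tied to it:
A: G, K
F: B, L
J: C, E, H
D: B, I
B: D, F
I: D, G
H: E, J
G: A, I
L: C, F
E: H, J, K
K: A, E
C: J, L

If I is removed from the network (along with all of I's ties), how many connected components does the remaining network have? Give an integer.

I's neighbors (D and G) remain reachable from one another through other ties, so the rest of the network stays in one piece.

1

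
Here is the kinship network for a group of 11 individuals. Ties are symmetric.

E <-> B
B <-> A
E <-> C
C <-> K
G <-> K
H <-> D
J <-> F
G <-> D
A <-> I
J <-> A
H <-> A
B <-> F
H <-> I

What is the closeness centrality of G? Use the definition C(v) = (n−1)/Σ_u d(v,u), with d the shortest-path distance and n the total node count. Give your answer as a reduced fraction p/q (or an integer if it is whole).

5/14

Distances from G: A:3, B:4, C:2, D:1, E:3, F:5, H:2, I:3, J:4, K:1. Sum = 28.
n = 11, so closeness = 10/28 = 5/14.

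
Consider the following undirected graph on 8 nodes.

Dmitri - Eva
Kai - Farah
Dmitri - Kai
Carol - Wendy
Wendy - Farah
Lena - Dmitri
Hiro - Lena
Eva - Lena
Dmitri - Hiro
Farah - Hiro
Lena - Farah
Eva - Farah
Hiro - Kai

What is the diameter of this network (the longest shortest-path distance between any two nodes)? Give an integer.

Eccentricity of each node (its greatest distance to any other): Carol:4, Dmitri:4, Eva:3, Farah:2, Hiro:3, Kai:3, Lena:3, Wendy:3.
The maximum eccentricity is 4, realized for instance by the pair Carol–Dmitri via Carol – Wendy – Farah – Lena – Dmitri. So the diameter is 4.

4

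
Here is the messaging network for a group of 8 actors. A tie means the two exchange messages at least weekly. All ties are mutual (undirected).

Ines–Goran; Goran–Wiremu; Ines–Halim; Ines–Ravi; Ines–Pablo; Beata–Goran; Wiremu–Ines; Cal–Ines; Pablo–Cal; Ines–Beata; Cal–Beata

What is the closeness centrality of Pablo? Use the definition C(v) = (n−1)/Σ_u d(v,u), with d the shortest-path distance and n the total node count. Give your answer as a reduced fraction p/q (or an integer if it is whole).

Distances from Pablo: Beata:2, Cal:1, Goran:2, Halim:2, Ines:1, Ravi:2, Wiremu:2. Sum = 12.
n = 8, so closeness = 7/12.

7/12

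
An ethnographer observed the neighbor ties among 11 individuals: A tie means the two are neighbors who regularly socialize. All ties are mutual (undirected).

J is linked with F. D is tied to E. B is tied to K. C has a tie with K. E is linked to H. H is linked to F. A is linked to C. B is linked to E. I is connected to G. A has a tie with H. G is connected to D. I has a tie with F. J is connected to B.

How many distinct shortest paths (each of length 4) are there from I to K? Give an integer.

1

The shortest distance is 4, and the only length-4 path is I–F–J–B–K. So there is exactly 1 shortest path.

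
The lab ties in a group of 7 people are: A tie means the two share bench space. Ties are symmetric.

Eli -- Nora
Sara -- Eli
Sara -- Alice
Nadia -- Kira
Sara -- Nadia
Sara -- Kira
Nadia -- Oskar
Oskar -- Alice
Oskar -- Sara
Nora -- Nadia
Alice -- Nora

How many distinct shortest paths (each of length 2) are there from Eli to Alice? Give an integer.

The shortest distance is 2. The length-2 paths are: Eli–Nora–Alice; Eli–Sara–Alice.
That gives 2 distinct shortest paths.

2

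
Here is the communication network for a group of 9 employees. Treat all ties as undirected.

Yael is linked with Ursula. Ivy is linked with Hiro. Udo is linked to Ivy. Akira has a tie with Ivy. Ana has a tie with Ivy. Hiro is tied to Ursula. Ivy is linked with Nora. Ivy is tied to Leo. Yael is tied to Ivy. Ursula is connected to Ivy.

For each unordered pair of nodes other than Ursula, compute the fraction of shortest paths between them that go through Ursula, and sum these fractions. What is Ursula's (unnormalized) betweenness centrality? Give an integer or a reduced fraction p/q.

Pairs whose geodesics pass through Ursula — Yael–Hiro: 1/2.
All other pairs contribute 0.
Summing the contributions gives betweenness(Ursula) = 1/2.

1/2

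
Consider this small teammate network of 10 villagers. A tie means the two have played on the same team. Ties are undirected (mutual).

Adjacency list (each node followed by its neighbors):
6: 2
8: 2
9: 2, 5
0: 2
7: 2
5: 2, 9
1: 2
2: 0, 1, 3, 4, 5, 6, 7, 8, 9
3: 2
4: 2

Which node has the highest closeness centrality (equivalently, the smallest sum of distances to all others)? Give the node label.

2

Farness (sum of distances to all others) for each node — 0:17, 1:17, 2:9, 3:17, 4:17, 5:16, 6:17, 7:17, 8:17, 9:16.
The smallest farness is 9, for 2, so 2 has the highest closeness.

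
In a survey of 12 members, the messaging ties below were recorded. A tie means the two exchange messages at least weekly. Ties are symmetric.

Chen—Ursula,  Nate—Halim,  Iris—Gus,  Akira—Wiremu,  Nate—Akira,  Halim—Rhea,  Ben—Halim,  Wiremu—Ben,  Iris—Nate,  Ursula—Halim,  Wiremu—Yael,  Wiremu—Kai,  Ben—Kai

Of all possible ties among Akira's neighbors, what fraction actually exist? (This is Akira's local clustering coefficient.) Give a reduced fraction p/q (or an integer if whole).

0

Akira's neighbors: Nate and Wiremu (k = 2).
Possible neighbor pairs: C(2,2) = 1. Edges among them: none → e = 0.
Clustering(Akira) = 0/1.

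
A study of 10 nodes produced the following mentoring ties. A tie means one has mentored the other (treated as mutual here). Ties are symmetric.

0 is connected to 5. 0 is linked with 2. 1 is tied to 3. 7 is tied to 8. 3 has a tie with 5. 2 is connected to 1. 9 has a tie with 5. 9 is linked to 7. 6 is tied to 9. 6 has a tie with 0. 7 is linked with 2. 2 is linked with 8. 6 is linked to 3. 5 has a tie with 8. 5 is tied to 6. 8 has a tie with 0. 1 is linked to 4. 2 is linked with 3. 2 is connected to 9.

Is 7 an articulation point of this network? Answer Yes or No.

No

Even without 7, every remaining node can still reach every other (the residual graph is connected), so 7 is not a cut vertex.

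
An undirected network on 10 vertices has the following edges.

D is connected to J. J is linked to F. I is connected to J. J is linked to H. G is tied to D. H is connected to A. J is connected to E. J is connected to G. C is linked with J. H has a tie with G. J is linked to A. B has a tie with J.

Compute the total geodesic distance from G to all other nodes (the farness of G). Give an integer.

15

Distances from G: A:2, B:2, C:2, D:1, E:2, F:2, H:1, I:2, J:1.
Sum = 2 + 2 + 2 + 1 + 2 + 2 + 1 + 2 + 1 = 15.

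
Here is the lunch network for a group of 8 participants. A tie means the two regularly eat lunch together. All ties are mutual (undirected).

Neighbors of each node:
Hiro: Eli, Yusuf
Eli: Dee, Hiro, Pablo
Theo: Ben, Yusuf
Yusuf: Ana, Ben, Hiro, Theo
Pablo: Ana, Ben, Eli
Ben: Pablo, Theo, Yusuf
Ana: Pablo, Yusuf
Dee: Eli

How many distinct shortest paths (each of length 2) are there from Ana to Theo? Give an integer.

1

The shortest distance is 2, and the only length-2 path is Ana–Yusuf–Theo. So there is exactly 1 shortest path.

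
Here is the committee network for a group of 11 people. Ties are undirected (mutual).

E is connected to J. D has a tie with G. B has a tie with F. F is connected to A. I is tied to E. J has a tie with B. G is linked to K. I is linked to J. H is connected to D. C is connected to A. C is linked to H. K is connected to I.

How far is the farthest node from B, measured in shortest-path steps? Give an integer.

Distances from B: A:2, C:3, D:5, E:2, F:1, G:4, H:4, I:2, J:1, K:3.
The largest is 5 (to D), so the eccentricity of B is 5.

5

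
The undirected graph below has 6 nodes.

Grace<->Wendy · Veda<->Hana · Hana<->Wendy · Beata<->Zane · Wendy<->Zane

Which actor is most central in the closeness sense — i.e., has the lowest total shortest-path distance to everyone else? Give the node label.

Farness (sum of distances to all others) for each node — Beata:13, Grace:11, Hana:9, Veda:13, Wendy:7, Zane:9.
The smallest farness is 7, for Wendy, so Wendy has the highest closeness.

Wendy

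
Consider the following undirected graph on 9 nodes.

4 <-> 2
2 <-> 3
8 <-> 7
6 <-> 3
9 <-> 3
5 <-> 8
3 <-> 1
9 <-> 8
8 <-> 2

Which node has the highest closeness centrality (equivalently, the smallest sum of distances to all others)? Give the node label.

Farness (sum of distances to all others) for each node — 1:21, 2:13, 3:14, 4:20, 5:21, 6:21, 7:21, 8:14, 9:15.
The smallest farness is 13, for 2, so 2 has the highest closeness.

2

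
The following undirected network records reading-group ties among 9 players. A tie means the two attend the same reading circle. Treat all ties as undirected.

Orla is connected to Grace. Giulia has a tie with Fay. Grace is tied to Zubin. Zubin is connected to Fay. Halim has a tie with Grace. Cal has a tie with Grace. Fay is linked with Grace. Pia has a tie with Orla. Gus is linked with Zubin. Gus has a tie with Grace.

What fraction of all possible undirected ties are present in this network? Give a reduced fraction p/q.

There are 10 edges and 9 nodes, so the maximum possible is C(9,2) = 36.
Density = 10/36 = 5/18.

5/18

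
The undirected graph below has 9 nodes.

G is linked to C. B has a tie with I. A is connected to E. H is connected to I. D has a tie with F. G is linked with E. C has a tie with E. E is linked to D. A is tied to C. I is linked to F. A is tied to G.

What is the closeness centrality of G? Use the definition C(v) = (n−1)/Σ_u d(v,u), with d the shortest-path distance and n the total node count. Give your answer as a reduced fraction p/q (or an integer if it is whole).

Distances from G: A:1, B:5, C:1, D:2, E:1, F:3, H:5, I:4. Sum = 22.
n = 9, so closeness = 8/22 = 4/11.

4/11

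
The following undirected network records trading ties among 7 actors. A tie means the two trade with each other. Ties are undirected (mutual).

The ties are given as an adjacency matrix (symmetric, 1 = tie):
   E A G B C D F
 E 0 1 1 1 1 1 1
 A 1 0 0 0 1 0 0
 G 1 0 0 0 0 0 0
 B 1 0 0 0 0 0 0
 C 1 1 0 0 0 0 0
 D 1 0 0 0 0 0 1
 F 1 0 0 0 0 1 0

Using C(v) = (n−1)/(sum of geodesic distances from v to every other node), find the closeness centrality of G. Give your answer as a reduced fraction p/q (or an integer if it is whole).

Distances from G: A:2, B:2, C:2, D:2, E:1, F:2. Sum = 11.
n = 7, so closeness = 6/11.

6/11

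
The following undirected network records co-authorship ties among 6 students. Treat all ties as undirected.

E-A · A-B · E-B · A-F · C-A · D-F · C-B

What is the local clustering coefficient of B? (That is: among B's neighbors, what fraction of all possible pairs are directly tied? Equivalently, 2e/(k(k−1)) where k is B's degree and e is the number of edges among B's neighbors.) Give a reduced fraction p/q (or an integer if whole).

2/3

B's neighbors: A, C, and E (k = 3).
Possible neighbor pairs: C(3,2) = 3. Edges among them: A–C, A–E → e = 2.
Clustering(B) = 2/3.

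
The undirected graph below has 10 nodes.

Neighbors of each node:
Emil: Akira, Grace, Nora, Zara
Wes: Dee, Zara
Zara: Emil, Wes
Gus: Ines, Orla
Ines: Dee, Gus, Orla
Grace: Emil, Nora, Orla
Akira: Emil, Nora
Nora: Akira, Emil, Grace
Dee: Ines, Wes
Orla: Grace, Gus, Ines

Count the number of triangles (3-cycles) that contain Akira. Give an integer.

Akira's neighbors: Emil and Nora.
Neighbor pairs that are themselves tied: Akira–Emil–Nora. Each forms one triangle with Akira, for 1 in total.

1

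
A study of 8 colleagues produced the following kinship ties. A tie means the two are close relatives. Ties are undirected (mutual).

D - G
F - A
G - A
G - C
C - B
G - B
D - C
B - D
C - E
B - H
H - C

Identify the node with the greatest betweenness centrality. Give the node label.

Unnormalized betweenness of each node: A:6, B:2, C:8, D:0, E:0, F:0, G:10, H:0.
G has the largest value, 10, making it the main broker — the node through which the most shortest paths run.

G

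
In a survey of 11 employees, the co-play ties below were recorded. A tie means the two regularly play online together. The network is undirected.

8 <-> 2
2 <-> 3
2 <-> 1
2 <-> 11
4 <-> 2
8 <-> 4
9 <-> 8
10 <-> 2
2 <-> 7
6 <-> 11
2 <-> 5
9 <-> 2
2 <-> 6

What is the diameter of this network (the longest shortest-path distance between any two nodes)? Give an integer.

2

Eccentricity of each node (its greatest distance to any other): 1:2, 2:1, 3:2, 4:2, 5:2, 6:2, 7:2, 8:2, 9:2, 10:2, 11:2.
The maximum eccentricity is 2, realized for instance by the pair 11–4 via 11 – 2 – 4. So the diameter is 2.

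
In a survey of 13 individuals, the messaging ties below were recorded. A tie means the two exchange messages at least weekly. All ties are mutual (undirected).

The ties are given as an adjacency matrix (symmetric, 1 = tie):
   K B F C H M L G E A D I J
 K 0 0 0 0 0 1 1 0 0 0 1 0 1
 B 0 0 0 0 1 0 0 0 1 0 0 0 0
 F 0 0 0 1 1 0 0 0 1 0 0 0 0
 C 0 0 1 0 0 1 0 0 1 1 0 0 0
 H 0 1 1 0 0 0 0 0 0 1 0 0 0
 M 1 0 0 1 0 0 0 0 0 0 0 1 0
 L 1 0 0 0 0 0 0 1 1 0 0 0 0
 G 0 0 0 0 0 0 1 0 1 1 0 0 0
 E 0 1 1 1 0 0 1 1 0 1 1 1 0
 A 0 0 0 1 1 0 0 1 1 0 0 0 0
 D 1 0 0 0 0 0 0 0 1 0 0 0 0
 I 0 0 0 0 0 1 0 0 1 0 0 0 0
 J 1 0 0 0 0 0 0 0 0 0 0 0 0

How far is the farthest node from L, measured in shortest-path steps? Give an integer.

3

Distances from L: A:2, B:2, C:2, D:2, E:1, F:2, G:1, H:3, I:2, J:2, K:1, M:2.
The largest is 3 (to H), so the eccentricity of L is 3.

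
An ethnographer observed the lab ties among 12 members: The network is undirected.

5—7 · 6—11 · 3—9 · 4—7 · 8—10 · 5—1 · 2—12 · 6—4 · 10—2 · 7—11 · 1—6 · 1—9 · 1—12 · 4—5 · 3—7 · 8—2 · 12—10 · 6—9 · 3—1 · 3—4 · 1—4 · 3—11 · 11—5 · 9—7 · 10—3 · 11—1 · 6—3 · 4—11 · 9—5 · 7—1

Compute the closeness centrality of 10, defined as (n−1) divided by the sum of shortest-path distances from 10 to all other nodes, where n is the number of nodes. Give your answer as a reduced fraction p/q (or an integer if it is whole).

11/19

Distances from 10: 1:2, 2:1, 3:1, 4:2, 5:3, 6:2, 7:2, 8:1, 9:2, 11:2, 12:1. Sum = 19.
n = 12, so closeness = 11/19.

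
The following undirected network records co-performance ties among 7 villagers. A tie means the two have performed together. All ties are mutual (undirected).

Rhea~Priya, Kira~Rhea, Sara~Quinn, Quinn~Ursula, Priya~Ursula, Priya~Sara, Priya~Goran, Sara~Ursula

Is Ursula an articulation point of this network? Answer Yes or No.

Even without Ursula, every remaining node can still reach every other (the residual graph is connected), so Ursula is not a cut vertex.

No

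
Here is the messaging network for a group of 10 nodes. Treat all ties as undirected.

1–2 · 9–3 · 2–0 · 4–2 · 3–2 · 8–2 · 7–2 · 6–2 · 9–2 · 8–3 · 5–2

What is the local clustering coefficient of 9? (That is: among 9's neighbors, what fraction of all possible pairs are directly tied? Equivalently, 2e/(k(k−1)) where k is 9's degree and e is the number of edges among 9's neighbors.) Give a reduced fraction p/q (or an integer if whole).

1

9's neighbors: 2 and 3 (k = 2).
Possible neighbor pairs: C(2,2) = 1. Edges among them: 2–3 → e = 1.
Clustering(9) = 1/1.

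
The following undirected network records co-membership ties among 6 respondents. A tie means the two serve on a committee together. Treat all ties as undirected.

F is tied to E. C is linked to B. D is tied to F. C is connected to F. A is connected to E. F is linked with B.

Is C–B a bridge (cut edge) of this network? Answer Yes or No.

No

Even without that edge, C still reaches B via C – F – B, so the network stays connected. Not a bridge.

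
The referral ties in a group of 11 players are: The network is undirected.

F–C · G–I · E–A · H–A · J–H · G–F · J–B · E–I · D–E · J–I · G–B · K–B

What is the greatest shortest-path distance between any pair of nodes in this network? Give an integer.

5

Eccentricity of each node (its greatest distance to any other): A:5, B:4, C:5, D:5, E:4, F:4, G:3, H:5, I:3, J:4, K:5.
The maximum eccentricity is 5, realized for instance by the pair D–K via D – E – I – G – B – K. So the diameter is 5.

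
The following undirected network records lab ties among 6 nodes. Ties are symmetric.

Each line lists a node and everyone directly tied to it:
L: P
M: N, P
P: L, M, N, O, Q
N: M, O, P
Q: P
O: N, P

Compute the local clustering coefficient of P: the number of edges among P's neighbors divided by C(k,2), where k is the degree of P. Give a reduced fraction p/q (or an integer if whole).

1/5

P's neighbors: L, M, N, O, and Q (k = 5).
Possible neighbor pairs: C(5,2) = 10. Edges among them: M–N, N–O → e = 2.
Clustering(P) = 2/10 = 1/5.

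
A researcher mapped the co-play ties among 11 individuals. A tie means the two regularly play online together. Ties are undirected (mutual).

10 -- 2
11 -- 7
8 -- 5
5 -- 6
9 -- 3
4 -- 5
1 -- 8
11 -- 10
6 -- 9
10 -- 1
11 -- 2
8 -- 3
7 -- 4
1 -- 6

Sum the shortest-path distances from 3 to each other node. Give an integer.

Distances from 3: 1:2, 2:4, 4:3, 5:2, 6:2, 7:4, 8:1, 9:1, 10:3, 11:4.
Sum = 2 + 4 + 3 + 2 + 2 + 4 + 1 + 1 + 3 + 4 = 26.

26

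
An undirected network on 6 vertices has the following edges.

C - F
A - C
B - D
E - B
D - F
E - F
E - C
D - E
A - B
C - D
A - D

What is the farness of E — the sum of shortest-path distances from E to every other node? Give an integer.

Distances from E: A:2, B:1, C:1, D:1, F:1.
Sum = 2 + 1 + 1 + 1 + 1 = 6.

6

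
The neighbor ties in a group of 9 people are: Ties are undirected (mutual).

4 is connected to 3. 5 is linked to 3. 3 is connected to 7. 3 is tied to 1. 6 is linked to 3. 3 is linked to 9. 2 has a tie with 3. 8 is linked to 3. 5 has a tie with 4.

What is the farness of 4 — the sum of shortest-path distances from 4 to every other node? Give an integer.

14

Distances from 4: 1:2, 2:2, 3:1, 5:1, 6:2, 7:2, 8:2, 9:2.
Sum = 2 + 2 + 1 + 1 + 2 + 2 + 2 + 2 = 14.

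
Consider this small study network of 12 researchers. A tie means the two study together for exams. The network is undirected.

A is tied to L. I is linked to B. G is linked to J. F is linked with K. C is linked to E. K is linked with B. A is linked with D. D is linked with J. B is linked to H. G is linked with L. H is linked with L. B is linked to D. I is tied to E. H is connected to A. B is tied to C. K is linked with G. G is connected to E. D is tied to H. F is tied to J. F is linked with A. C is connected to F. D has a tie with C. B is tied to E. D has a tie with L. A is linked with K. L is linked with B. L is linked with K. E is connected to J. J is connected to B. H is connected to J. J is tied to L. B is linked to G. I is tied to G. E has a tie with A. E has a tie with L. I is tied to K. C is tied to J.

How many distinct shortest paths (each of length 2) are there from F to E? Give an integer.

The shortest distance is 2. The length-2 paths are: F–J–E; F–C–E; F–A–E.
That gives 3 distinct shortest paths.

3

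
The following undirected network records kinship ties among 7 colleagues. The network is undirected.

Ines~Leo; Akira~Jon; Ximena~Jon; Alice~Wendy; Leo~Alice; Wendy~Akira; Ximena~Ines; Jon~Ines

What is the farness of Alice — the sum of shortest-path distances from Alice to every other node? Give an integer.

12

Distances from Alice: Akira:2, Ines:2, Jon:3, Leo:1, Wendy:1, Ximena:3.
Sum = 2 + 2 + 3 + 1 + 1 + 3 = 12.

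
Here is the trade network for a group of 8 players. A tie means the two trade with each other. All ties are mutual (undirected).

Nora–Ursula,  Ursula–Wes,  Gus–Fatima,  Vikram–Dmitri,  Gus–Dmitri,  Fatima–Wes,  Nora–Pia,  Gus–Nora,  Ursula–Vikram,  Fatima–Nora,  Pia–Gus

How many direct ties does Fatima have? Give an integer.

Fatima is directly tied to Gus, Nora, and Wes. That is 3 neighbors, so the degree of Fatima is 3.

3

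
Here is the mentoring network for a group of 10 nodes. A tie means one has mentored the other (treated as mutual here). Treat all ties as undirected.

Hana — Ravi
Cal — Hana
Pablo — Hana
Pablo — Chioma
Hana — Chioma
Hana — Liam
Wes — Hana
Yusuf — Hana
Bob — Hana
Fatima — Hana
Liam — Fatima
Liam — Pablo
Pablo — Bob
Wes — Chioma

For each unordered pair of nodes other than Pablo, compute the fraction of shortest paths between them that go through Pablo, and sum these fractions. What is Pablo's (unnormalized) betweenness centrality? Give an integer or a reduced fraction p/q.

3/2

Pairs whose geodesics pass through Pablo — Liam–Chioma: 1/2; Liam–Bob: 1/2; Chioma–Bob: 1/2.
All other pairs contribute 0.
Summing the contributions gives betweenness(Pablo) = 3/2.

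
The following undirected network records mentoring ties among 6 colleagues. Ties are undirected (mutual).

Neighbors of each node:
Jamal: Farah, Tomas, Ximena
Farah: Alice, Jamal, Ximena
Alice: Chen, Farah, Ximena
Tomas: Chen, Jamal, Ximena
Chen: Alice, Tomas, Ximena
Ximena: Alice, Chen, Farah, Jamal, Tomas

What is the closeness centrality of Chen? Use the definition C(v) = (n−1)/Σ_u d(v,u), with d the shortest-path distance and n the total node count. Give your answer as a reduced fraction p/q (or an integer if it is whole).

Distances from Chen: Alice:1, Farah:2, Jamal:2, Tomas:1, Ximena:1. Sum = 7.
n = 6, so closeness = 5/7.

5/7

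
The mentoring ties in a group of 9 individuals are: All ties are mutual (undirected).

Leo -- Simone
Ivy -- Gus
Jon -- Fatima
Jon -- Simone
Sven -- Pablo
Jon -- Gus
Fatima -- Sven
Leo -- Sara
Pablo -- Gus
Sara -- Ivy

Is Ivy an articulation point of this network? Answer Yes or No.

No

Even without Ivy, every remaining node can still reach every other (the residual graph is connected), so Ivy is not a cut vertex.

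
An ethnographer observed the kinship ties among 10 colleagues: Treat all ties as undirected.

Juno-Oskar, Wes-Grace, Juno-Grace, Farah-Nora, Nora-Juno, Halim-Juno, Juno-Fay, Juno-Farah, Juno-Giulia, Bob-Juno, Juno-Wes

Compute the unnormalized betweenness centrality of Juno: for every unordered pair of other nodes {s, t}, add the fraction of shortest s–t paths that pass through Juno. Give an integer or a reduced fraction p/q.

34

Pairs whose geodesics pass through Juno — Fay–Giulia: 1; Fay–Bob: 1; Fay–Oskar: 1; Fay–Farah: 1; Fay–Wes: 1; Fay–Grace: 1; Fay–Nora: 1; Fay–Halim: 1; Giulia–Bob: 1; Giulia–Oskar: 1; Giulia–Farah: 1; Giulia–Wes: 1; Giulia–Grace: 1; Giulia–Nora: 1 … (+20 more pairs).
All other pairs contribute 0.
Summing the contributions gives betweenness(Juno) = 34.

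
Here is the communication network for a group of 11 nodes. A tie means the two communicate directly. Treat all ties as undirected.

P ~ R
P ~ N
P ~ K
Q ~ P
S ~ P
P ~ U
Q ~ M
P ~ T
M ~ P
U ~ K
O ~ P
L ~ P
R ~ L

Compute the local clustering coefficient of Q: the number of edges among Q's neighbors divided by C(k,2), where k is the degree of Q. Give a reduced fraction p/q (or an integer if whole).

1

Q's neighbors: M and P (k = 2).
Possible neighbor pairs: C(2,2) = 1. Edges among them: M–P → e = 1.
Clustering(Q) = 1/1.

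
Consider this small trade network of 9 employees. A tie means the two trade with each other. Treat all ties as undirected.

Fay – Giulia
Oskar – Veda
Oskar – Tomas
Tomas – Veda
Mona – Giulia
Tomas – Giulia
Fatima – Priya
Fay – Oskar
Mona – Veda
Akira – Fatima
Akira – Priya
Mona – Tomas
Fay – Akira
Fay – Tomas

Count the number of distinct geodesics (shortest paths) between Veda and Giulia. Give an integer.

The shortest distance is 2. The length-2 paths are: Veda–Mona–Giulia; Veda–Tomas–Giulia.
That gives 2 distinct shortest paths.

2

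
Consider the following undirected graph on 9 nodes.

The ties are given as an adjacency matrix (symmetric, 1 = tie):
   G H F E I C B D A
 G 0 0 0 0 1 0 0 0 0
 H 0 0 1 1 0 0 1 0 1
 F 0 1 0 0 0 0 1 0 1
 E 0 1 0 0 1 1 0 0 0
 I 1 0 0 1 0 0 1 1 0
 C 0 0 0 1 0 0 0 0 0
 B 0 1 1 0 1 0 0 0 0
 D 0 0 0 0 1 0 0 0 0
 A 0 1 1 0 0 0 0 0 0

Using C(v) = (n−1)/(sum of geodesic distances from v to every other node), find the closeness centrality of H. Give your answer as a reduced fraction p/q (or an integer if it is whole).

Distances from H: A:1, B:1, C:2, D:3, E:1, F:1, G:3, I:2. Sum = 14.
n = 9, so closeness = 8/14 = 4/7.

4/7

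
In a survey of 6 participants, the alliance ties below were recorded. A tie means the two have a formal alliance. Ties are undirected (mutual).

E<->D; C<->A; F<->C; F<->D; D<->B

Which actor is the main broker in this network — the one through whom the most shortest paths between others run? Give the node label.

Unnormalized betweenness of each node: A:0, B:0, C:4, D:7, E:0, F:6.
D has the largest value, 7, making it the main broker — the node through which the most shortest paths run.

D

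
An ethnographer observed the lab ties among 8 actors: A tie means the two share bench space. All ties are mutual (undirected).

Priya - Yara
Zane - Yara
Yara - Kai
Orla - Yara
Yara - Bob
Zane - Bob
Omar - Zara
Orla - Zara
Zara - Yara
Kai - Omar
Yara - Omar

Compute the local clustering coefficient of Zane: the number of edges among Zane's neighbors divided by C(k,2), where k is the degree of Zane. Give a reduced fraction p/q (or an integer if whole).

Zane's neighbors: Bob and Yara (k = 2).
Possible neighbor pairs: C(2,2) = 1. Edges among them: Bob–Yara → e = 1.
Clustering(Zane) = 1/1.

1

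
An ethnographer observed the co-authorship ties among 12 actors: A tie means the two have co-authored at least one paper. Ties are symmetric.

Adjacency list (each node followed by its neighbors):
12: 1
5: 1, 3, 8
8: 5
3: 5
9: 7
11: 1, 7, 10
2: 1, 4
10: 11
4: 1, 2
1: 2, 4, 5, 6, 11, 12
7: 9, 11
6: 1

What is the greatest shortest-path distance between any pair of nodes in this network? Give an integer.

Eccentricity of each node (its greatest distance to any other): 1:3, 2:4, 3:5, 4:4, 5:4, 6:4, 7:4, 8:5, 9:5, 10:4, 11:3, 12:4.
The maximum eccentricity is 5, realized for instance by the pair 9–8 via 9 – 7 – 11 – 1 – 5 – 8. So the diameter is 5.

5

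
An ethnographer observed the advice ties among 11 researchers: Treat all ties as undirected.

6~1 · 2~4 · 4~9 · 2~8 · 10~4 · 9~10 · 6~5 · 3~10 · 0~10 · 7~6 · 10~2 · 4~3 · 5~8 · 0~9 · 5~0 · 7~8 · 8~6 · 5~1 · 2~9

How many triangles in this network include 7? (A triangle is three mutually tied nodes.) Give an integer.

7's neighbors: 6 and 8.
Neighbor pairs that are themselves tied: 7–6–8. Each forms one triangle with 7, for 1 in total.

1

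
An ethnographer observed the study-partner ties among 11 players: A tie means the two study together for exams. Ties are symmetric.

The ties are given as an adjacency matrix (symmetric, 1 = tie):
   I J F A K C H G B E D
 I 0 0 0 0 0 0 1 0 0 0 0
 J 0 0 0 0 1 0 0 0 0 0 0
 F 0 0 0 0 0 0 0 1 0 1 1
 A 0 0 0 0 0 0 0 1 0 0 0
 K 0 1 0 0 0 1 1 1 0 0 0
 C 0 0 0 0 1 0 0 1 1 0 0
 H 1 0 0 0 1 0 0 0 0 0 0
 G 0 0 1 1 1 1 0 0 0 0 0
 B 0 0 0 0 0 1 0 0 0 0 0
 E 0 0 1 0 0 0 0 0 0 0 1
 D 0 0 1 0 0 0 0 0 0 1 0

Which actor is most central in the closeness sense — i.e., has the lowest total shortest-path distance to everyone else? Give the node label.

Farness (sum of distances to all others) for each node — A:26, B:29, C:20, D:30, E:30, F:22, G:17, H:25, I:34, J:27, K:18.
The smallest farness is 17, for G, so G has the highest closeness.

G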